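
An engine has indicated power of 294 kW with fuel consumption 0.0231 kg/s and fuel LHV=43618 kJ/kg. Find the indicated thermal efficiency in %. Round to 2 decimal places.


eta_ith = (IP / (mf * LHV)) * 100
Denominator = 0.0231 * 43618 = 1007.5758 kW
eta_ith = (294 / 1007.5758) * 100 = 29.18%


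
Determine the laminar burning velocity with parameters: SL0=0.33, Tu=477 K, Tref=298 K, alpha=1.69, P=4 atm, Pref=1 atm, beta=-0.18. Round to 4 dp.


SL = SL0 * (Tu/Tref)^alpha * (P/Pref)^beta
T ratio = 477/298 = 1.60067114
(T ratio)^alpha = 1.60067114^1.69 = 2.214474
(P/Pref)^beta = 4^(-0.18) = 0.779165
SL = 0.33 * 2.214474 * 0.779165 = 0.5694 m/s


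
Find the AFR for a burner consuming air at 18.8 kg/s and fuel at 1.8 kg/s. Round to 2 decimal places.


AFR = m_air / m_fuel
AFR = 18.8 / 1.8 = 10.44


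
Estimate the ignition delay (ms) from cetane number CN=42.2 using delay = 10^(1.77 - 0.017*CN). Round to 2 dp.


delay = 10^(1.77 - 0.017*CN)
Exponent = 1.77 - 0.017*42.2 = 1.0526
delay = 10^1.0526 = 11.29 ms


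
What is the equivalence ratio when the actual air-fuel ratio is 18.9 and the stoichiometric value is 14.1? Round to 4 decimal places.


phi = AFR_stoich / AFR_actual
phi = 14.1 / 18.9 = 0.7460


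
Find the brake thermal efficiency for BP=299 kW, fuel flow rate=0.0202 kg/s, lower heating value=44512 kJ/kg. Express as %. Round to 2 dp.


eta_BTE = (BP / (mf * LHV)) * 100
Denominator = 0.0202 * 44512 = 899.1424 kW
eta_BTE = (299 / 899.1424) * 100 = 33.25%


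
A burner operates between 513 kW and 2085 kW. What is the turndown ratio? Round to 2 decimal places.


TDR = Q_max / Q_min
TDR = 2085 / 513 = 4.06


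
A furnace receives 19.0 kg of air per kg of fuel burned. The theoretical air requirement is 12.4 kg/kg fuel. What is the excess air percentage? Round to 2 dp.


Excess air = actual - stoichiometric = 19.0 - 12.4 = 6.60 kg/kg fuel
Excess air % = (excess / stoich) * 100 = (6.60 / 12.4) * 100 = 53.23%


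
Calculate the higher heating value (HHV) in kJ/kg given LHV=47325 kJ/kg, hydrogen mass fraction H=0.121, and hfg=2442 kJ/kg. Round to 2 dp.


HHV = LHV + hfg * 9 * H
Water addition = 2442 * 9 * 0.121 = 2659.338 kJ/kg
HHV = 47325 + 2659.338 = 49984.34 kJ/kg


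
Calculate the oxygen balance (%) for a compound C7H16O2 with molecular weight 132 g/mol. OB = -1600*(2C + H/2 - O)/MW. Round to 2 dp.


OB = -1600 * (2C + H/2 - O) / MW
Inner = 2*7 + 16/2 - 2 = 20.00
OB = -1600 * 20.00 / 132 = -242.42%


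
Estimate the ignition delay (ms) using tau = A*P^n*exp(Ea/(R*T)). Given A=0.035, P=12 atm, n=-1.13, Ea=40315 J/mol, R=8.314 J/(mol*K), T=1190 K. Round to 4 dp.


tau = A * P^n * exp(Ea/(R*T))
P^n = 12^(-1.13) = 0.06032887
Ea/(R*T) = 40315/(8.314*1190) = 4.074832
exp(Ea/(R*T)) = 58.840580
tau = 0.035 * 0.06032887 * 58.840580 = 0.1242 ms


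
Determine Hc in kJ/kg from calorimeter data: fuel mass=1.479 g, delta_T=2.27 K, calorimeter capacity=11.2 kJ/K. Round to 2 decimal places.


Hc = C_cal * delta_T / m_fuel
Q_released = 11.2 * 2.27 = 25.4240 kJ
m_fuel = 1.479 g = 1.479/1000 kg = 0.001479 kg
Hc = 25.4240 / 0.001479 = 17189.99 kJ/kg


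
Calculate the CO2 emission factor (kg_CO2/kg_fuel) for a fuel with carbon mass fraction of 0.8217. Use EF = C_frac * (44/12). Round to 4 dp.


EF = C_frac * (M_CO2 / M_C)
EF = 0.8217 * (44/12)
EF = 0.8217 * 3.666667 = 3.0129 kg_CO2/kg_fuel


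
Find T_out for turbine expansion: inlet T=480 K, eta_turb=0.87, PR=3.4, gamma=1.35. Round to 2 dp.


T_out = T_in * (1 - eta * (1 - PR^(-(gamma-1)/gamma)))
Exponent = -(1.35-1)/1.35 = -0.25925926
PR^exp = 3.4^(-0.25925926) = 0.72813041
Factor = 1 - 0.87*(1 - 0.72813041) = 0.76347346
T_out = 480 * 0.76347346 = 366.47 K


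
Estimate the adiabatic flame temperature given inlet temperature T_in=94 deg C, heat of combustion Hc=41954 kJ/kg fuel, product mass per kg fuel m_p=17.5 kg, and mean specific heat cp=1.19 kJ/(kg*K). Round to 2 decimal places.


T_ad = T_in + Hc / (m_p * cp)
Denominator = 17.5 * 1.19 = 20.8250
Temperature rise = 41954 / 20.8250 = 2014.60 K
T_ad = 94 + 2014.60 = 2108.60 deg C


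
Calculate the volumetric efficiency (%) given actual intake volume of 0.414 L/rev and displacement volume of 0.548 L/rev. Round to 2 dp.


eta_v = (V_actual / V_disp) * 100
Ratio = 0.414 / 0.548 = 0.7555
eta_v = 0.7555 * 100 = 75.55%


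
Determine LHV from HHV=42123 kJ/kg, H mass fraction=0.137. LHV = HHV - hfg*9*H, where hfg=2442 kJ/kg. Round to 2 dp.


LHV = HHV - hfg * 9 * H
Water correction = 2442 * 9 * 0.137 = 3010.986 kJ/kg
LHV = 42123 - 3010.986 = 39112.01 kJ/kg


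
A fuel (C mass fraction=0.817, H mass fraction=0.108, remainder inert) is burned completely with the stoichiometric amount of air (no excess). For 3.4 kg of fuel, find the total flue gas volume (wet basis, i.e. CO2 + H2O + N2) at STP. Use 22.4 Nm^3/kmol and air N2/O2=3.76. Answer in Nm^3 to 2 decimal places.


Per kg fuel: CO2 = (C/12 kmol)*22.4 = (0.817/12)*22.4 = 1.52507 Nm^3
Per kg fuel: H2O = (H/2 kmol)*22.4 = (0.108/2)*22.4 = 1.20960 Nm^3
O2 needed per kg fuel = C/12 + H/4 = 0.817/12 + 0.108/4 = 0.09508333 kmol
Per kg fuel: N2 = O2*3.76*22.4 = 0.09508333*3.76*22.4 = 8.00830 Nm^3
Total per kg = 1.52507 + 1.20960 + 8.00830 = 10.74297 Nm^3
Total = 10.74297 * 3.4 = 36.53 Nm^3


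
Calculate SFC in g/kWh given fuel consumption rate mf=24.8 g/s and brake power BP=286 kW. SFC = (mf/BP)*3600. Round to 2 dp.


SFC = (mf / BP) * 3600
Rate = 24.8 / 286 = 0.086713 g/(s*kW)
SFC = 0.086713 * 3600 = 312.17 g/kWh


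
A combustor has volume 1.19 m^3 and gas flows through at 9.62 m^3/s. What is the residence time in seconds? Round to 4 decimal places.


tau = V / Q_flow
tau = 1.19 / 9.62 = 0.1237 s


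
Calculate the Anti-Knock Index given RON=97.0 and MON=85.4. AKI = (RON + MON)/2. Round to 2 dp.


AKI = (RON + MON) / 2
AKI = (97.0 + 85.4) / 2
AKI = 182.4 / 2 = 91.20


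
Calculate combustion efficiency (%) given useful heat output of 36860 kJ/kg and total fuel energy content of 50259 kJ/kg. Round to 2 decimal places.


Efficiency = (Q_useful / Q_fuel) * 100
Efficiency = (36860 / 50259) * 100
Efficiency = 0.7334 * 100 = 73.34%


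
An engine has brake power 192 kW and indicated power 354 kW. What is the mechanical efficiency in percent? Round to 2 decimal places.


eta_mech = (BP / IP) * 100
Ratio = 192 / 354 = 0.5424
eta_mech = 0.5424 * 100 = 54.24%


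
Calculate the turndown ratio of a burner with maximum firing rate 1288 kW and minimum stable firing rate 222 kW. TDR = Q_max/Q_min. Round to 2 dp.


TDR = Q_max / Q_min
TDR = 1288 / 222 = 5.80


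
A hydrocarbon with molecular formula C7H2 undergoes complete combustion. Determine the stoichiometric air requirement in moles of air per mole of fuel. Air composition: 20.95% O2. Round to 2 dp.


Balanced combustion: C7H2 + 7.5 O2 -> 7 CO2 + 1 H2O
O2 needed = C + H/4 = 7 + 2/4 = 7.50 moles
Air moles = O2 / 0.2095 = 7.50 / 0.2095 = 35.80 moles air


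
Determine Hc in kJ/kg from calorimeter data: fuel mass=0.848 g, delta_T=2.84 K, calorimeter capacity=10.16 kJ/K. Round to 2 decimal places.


Hc = C_cal * delta_T / m_fuel
Q_released = 10.16 * 2.84 = 28.8544 kJ
m_fuel = 0.848 g = 0.848/1000 kg = 0.000848 kg
Hc = 28.8544 / 0.000848 = 34026.42 kJ/kg


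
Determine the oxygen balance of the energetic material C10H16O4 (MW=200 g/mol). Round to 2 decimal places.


OB = -1600 * (2C + H/2 - O) / MW
Inner = 2*10 + 16/2 - 4 = 24.00
OB = -1600 * 24.00 / 200 = -192.00%


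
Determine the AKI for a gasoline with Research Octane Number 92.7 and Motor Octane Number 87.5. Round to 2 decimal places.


AKI = (RON + MON) / 2
AKI = (92.7 + 87.5) / 2
AKI = 180.2 / 2 = 90.10


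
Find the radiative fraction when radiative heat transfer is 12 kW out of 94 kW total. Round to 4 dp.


f_rad = Q_rad / Q_total
f_rad = 12 / 94 = 0.1277


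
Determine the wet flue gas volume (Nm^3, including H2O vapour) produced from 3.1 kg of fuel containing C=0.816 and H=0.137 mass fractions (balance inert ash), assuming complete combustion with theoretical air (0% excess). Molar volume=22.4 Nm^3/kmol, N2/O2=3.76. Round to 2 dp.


Per kg fuel: CO2 = (C/12 kmol)*22.4 = (0.816/12)*22.4 = 1.52320 Nm^3
Per kg fuel: H2O = (H/2 kmol)*22.4 = (0.137/2)*22.4 = 1.53440 Nm^3
O2 needed per kg fuel = C/12 + H/4 = 0.816/12 + 0.137/4 = 0.10225000 kmol
Per kg fuel: N2 = O2*3.76*22.4 = 0.10225000*3.76*22.4 = 8.61190 Nm^3
Total per kg = 1.52320 + 1.53440 + 8.61190 = 11.66950 Nm^3
Total = 11.66950 * 3.1 = 36.18 Nm^3


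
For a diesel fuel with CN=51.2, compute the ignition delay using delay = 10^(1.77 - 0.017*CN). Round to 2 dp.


delay = 10^(1.77 - 0.017*CN)
Exponent = 1.77 - 0.017*51.2 = 0.8996
delay = 10^0.8996 = 7.94 ms


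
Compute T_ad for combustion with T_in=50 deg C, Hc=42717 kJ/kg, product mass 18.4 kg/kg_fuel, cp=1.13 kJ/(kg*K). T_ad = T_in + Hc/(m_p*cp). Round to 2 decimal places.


T_ad = T_in + Hc / (m_p * cp)
Denominator = 18.4 * 1.13 = 20.7920
Temperature rise = 42717 / 20.7920 = 2054.49 K
T_ad = 50 + 2054.49 = 2104.49 deg C


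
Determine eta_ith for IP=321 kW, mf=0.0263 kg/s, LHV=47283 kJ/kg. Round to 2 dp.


eta_ith = (IP / (mf * LHV)) * 100
Denominator = 0.0263 * 47283 = 1243.5429 kW
eta_ith = (321 / 1243.5429) * 100 = 25.81%


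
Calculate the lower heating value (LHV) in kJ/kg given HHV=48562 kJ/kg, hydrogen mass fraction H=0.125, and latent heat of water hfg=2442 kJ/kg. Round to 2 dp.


LHV = HHV - hfg * 9 * H
Water correction = 2442 * 9 * 0.125 = 2747.250 kJ/kg
LHV = 48562 - 2747.250 = 45814.75 kJ/kg


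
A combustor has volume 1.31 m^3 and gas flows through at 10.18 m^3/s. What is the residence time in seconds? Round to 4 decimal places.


tau = V / Q_flow
tau = 1.31 / 10.18 = 0.1287 s


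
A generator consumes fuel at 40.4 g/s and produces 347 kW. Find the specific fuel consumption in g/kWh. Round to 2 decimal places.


SFC = (mf / BP) * 3600
Rate = 40.4 / 347 = 0.116427 g/(s*kW)
SFC = 0.116427 * 3600 = 419.14 g/kWh


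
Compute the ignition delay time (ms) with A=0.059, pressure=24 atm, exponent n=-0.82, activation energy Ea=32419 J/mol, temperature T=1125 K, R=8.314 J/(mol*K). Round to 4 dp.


tau = A * P^n * exp(Ea/(R*T))
P^n = 24^(-0.82) = 0.07382897
Ea/(R*T) = 32419/(8.314*1125) = 3.466068
exp(Ea/(R*T)) = 32.010627
tau = 0.059 * 0.07382897 * 32.010627 = 0.1394 ms


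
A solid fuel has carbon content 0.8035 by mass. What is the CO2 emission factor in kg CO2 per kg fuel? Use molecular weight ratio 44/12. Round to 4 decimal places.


EF = C_frac * (M_CO2 / M_C)
EF = 0.8035 * (44/12)
EF = 0.8035 * 3.666667 = 2.9462 kg_CO2/kg_fuel


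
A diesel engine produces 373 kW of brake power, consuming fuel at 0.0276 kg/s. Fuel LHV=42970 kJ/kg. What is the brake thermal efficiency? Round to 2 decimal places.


eta_BTE = (BP / (mf * LHV)) * 100
Denominator = 0.0276 * 42970 = 1185.9720 kW
eta_BTE = (373 / 1185.9720) * 100 = 31.45%


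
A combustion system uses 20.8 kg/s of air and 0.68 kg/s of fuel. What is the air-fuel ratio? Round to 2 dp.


AFR = m_air / m_fuel
AFR = 20.8 / 0.68 = 30.59


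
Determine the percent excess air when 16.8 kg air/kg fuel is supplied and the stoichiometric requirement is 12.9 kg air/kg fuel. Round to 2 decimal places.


Excess air = actual - stoichiometric = 16.8 - 12.9 = 3.90 kg/kg fuel
Excess air % = (excess / stoich) * 100 = (3.90 / 12.9) * 100 = 30.23%


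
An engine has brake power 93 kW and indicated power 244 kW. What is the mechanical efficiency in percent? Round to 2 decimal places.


eta_mech = (BP / IP) * 100
Ratio = 93 / 244 = 0.3811
eta_mech = 0.3811 * 100 = 38.11%


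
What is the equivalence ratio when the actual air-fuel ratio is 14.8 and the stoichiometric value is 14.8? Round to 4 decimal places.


phi = AFR_stoich / AFR_actual
phi = 14.8 / 14.8 = 1.0000


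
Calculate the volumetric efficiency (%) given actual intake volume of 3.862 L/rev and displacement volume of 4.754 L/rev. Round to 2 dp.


eta_v = (V_actual / V_disp) * 100
Ratio = 3.862 / 4.754 = 0.8124
eta_v = 0.8124 * 100 = 81.24%


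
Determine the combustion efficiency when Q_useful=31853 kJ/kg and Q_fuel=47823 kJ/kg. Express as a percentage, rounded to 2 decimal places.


Efficiency = (Q_useful / Q_fuel) * 100
Efficiency = (31853 / 47823) * 100
Efficiency = 0.6661 * 100 = 66.61%


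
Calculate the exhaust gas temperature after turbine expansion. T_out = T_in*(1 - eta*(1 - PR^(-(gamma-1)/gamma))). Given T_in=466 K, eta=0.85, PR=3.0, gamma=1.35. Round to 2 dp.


T_out = T_in * (1 - eta * (1 - PR^(-(gamma-1)/gamma)))
Exponent = -(1.35-1)/1.35 = -0.25925926
PR^exp = 3.0^(-0.25925926) = 0.75214556
Factor = 1 - 0.85*(1 - 0.75214556) = 0.78932373
T_out = 466 * 0.78932373 = 367.82 K


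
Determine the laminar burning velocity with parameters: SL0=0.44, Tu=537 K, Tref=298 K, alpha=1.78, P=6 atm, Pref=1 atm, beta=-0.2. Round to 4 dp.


SL = SL0 * (Tu/Tref)^alpha * (P/Pref)^beta
T ratio = 537/298 = 1.80201342
(T ratio)^alpha = 1.80201342^1.78 = 2.852655
(P/Pref)^beta = 6^(-0.2) = 0.698827
SL = 0.44 * 2.852655 * 0.698827 = 0.8771 m/s


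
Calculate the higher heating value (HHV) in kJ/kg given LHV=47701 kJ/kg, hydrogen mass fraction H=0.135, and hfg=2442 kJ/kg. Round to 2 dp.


HHV = LHV + hfg * 9 * H
Water addition = 2442 * 9 * 0.135 = 2967.030 kJ/kg
HHV = 47701 + 2967.030 = 50668.03 kJ/kg


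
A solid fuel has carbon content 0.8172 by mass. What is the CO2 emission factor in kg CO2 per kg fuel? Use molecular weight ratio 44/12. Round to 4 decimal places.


EF = C_frac * (M_CO2 / M_C)
EF = 0.8172 * (44/12)
EF = 0.8172 * 3.666667 = 2.9964 kg_CO2/kg_fuel


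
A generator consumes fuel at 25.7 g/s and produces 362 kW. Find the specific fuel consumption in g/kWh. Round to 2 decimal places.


SFC = (mf / BP) * 3600
Rate = 25.7 / 362 = 0.070994 g/(s*kW)
SFC = 0.070994 * 3600 = 255.58 g/kWh


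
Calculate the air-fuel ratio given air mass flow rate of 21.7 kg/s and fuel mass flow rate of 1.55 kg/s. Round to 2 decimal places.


AFR = m_air / m_fuel
AFR = 21.7 / 1.55 = 14.00


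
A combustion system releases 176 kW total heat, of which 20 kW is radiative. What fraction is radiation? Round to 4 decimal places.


f_rad = Q_rad / Q_total
f_rad = 20 / 176 = 0.1136


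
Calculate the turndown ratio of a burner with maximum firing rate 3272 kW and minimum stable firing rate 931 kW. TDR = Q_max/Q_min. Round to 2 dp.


TDR = Q_max / Q_min
TDR = 3272 / 931 = 3.51


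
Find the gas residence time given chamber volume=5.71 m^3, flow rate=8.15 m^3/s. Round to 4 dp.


tau = V / Q_flow
tau = 5.71 / 8.15 = 0.7006 s


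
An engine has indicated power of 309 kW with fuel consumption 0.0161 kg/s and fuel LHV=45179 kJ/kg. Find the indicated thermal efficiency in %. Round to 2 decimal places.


eta_ith = (IP / (mf * LHV)) * 100
Denominator = 0.0161 * 45179 = 727.3819 kW
eta_ith = (309 / 727.3819) * 100 = 42.48%


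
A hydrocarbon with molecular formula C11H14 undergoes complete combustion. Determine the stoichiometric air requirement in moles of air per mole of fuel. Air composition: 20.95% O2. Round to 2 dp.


Balanced combustion: C11H14 + 14.5 O2 -> 11 CO2 + 7 H2O
O2 needed = C + H/4 = 11 + 14/4 = 14.50 moles
Air moles = O2 / 0.2095 = 14.50 / 0.2095 = 69.21 moles air


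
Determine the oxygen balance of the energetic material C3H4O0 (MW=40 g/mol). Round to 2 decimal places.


OB = -1600 * (2C + H/2 - O) / MW
Inner = 2*3 + 4/2 - 0 = 8.00
OB = -1600 * 8.00 / 40 = -320.00%


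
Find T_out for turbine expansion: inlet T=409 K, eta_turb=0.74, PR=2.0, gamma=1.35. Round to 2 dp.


T_out = T_in * (1 - eta * (1 - PR^(-(gamma-1)/gamma)))
Exponent = -(1.35-1)/1.35 = -0.25925926
PR^exp = 2.0^(-0.25925926) = 0.83551680
Factor = 1 - 0.74*(1 - 0.83551680) = 0.87828243
T_out = 409 * 0.87828243 = 359.22 K


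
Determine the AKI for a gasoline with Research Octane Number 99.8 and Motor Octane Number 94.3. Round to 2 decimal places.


AKI = (RON + MON) / 2
AKI = (99.8 + 94.3) / 2
AKI = 194.1 / 2 = 97.05


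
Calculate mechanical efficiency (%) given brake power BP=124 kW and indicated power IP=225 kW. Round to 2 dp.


eta_mech = (BP / IP) * 100
Ratio = 124 / 225 = 0.5511
eta_mech = 0.5511 * 100 = 55.11%


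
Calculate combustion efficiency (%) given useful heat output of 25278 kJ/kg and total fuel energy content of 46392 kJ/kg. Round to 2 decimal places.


Efficiency = (Q_useful / Q_fuel) * 100
Efficiency = (25278 / 46392) * 100
Efficiency = 0.5449 * 100 = 54.49%


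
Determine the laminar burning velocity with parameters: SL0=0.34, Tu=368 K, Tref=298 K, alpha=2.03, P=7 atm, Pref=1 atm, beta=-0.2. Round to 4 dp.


SL = SL0 * (Tu/Tref)^alpha * (P/Pref)^beta
T ratio = 368/298 = 1.23489933
(T ratio)^alpha = 1.23489933^2.03 = 1.534660
(P/Pref)^beta = 7^(-0.2) = 0.677611
SL = 0.34 * 1.534660 * 0.677611 = 0.3536 m/s


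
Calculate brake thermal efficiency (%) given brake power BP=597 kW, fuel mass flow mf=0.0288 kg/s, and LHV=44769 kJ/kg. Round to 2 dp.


eta_BTE = (BP / (mf * LHV)) * 100
Denominator = 0.0288 * 44769 = 1289.3472 kW
eta_BTE = (597 / 1289.3472) * 100 = 46.30%


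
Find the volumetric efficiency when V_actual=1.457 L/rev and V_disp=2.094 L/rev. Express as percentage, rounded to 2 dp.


eta_v = (V_actual / V_disp) * 100
Ratio = 1.457 / 2.094 = 0.6958
eta_v = 0.6958 * 100 = 69.58%


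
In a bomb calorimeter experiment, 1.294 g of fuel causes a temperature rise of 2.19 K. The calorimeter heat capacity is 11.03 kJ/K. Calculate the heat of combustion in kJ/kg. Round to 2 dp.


Hc = C_cal * delta_T / m_fuel
Q_released = 11.03 * 2.19 = 24.1557 kJ
m_fuel = 1.294 g = 1.294/1000 kg = 0.001294 kg
Hc = 24.1557 / 0.001294 = 18667.47 kJ/kg


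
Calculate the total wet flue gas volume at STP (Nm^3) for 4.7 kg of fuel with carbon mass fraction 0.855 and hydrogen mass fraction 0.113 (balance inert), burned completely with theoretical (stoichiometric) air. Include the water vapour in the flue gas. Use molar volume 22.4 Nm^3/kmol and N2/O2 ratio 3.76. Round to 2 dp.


Per kg fuel: CO2 = (C/12 kmol)*22.4 = (0.855/12)*22.4 = 1.59600 Nm^3
Per kg fuel: H2O = (H/2 kmol)*22.4 = (0.113/2)*22.4 = 1.26560 Nm^3
O2 needed per kg fuel = C/12 + H/4 = 0.855/12 + 0.113/4 = 0.09950000 kmol
Per kg fuel: N2 = O2*3.76*22.4 = 0.09950000*3.76*22.4 = 8.38029 Nm^3
Total per kg = 1.59600 + 1.26560 + 8.38029 = 11.24189 Nm^3
Total = 11.24189 * 4.7 = 52.84 Nm^3


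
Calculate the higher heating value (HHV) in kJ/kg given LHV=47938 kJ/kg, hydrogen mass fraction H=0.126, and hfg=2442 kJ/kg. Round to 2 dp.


HHV = LHV + hfg * 9 * H
Water addition = 2442 * 9 * 0.126 = 2769.228 kJ/kg
HHV = 47938 + 2769.228 = 50707.23 kJ/kg


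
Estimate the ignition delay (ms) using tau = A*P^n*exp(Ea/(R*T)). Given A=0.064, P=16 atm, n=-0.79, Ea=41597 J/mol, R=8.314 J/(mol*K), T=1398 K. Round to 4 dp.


tau = A * P^n * exp(Ea/(R*T))
P^n = 16^(-0.79) = 0.11187813
Ea/(R*T) = 41597/(8.314*1398) = 3.578861
exp(Ea/(R*T)) = 35.832700
tau = 0.064 * 0.11187813 * 35.832700 = 0.2566 ms


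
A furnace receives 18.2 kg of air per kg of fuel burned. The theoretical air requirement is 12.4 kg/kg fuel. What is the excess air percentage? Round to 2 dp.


Excess air = actual - stoichiometric = 18.2 - 12.4 = 5.80 kg/kg fuel
Excess air % = (excess / stoich) * 100 = (5.80 / 12.4) * 100 = 46.77%


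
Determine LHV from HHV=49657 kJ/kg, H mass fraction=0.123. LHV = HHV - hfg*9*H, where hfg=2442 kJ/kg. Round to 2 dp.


LHV = HHV - hfg * 9 * H
Water correction = 2442 * 9 * 0.123 = 2703.294 kJ/kg
LHV = 49657 - 2703.294 = 46953.71 kJ/kg


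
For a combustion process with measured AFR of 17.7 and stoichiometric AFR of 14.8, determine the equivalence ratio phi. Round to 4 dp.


phi = AFR_stoich / AFR_actual
phi = 14.8 / 17.7 = 0.8362


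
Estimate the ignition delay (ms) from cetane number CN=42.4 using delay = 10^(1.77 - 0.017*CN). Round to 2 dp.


delay = 10^(1.77 - 0.017*CN)
Exponent = 1.77 - 0.017*42.4 = 1.0492
delay = 10^1.0492 = 11.20 ms


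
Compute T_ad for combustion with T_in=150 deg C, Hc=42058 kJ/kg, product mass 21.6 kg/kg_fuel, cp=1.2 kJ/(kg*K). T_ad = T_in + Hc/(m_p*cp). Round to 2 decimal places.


T_ad = T_in + Hc / (m_p * cp)
Denominator = 21.6 * 1.2 = 25.9200
Temperature rise = 42058 / 25.9200 = 1622.61 K
T_ad = 150 + 1622.61 = 1772.61 deg C


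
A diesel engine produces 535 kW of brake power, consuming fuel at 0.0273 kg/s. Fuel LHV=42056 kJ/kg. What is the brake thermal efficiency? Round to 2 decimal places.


eta_BTE = (BP / (mf * LHV)) * 100
Denominator = 0.0273 * 42056 = 1148.1288 kW
eta_BTE = (535 / 1148.1288) * 100 = 46.60%


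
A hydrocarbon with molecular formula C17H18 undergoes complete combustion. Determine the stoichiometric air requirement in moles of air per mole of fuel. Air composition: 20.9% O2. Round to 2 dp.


Balanced combustion: C17H18 + 21.5 O2 -> 17 CO2 + 9 H2O
O2 needed = C + H/4 = 17 + 18/4 = 21.50 moles
Air moles = O2 / 0.209 = 21.50 / 0.209 = 102.87 moles air


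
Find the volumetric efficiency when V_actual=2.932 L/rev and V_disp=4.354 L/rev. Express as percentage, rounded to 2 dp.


eta_v = (V_actual / V_disp) * 100
Ratio = 2.932 / 4.354 = 0.6734
eta_v = 0.6734 * 100 = 67.34%


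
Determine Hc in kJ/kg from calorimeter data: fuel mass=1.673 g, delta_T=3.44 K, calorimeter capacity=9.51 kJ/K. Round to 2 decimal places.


Hc = C_cal * delta_T / m_fuel
Q_released = 9.51 * 3.44 = 32.7144 kJ
m_fuel = 1.673 g = 1.673/1000 kg = 0.001673 kg
Hc = 32.7144 / 0.001673 = 19554.33 kJ/kg


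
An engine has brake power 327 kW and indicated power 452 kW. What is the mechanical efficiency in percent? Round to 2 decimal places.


eta_mech = (BP / IP) * 100
Ratio = 327 / 452 = 0.7235
eta_mech = 0.7235 * 100 = 72.35%


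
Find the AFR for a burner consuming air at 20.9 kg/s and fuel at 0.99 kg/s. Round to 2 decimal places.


AFR = m_air / m_fuel
AFR = 20.9 / 0.99 = 21.11


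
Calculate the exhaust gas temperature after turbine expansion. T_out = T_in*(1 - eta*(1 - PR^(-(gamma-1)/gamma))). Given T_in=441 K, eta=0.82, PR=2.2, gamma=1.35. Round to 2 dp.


T_out = T_in * (1 - eta * (1 - PR^(-(gamma-1)/gamma)))
Exponent = -(1.35-1)/1.35 = -0.25925926
PR^exp = 2.2^(-0.25925926) = 0.81512413
Factor = 1 - 0.82*(1 - 0.81512413) = 0.84840179
T_out = 441 * 0.84840179 = 374.15 K


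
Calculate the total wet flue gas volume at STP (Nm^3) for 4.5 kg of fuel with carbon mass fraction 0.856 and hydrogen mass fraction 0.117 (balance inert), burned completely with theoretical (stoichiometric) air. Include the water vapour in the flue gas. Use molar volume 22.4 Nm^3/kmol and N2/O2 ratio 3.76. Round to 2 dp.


Per kg fuel: CO2 = (C/12 kmol)*22.4 = (0.856/12)*22.4 = 1.59787 Nm^3
Per kg fuel: H2O = (H/2 kmol)*22.4 = (0.117/2)*22.4 = 1.31040 Nm^3
O2 needed per kg fuel = C/12 + H/4 = 0.856/12 + 0.117/4 = 0.10058333 kmol
Per kg fuel: N2 = O2*3.76*22.4 = 0.10058333*3.76*22.4 = 8.47153 Nm^3
Total per kg = 1.59787 + 1.31040 + 8.47153 = 11.37980 Nm^3
Total = 11.37980 * 4.5 = 51.21 Nm^3


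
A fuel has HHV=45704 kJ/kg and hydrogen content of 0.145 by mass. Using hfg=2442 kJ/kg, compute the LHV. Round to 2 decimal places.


LHV = HHV - hfg * 9 * H
Water correction = 2442 * 9 * 0.145 = 3186.810 kJ/kg
LHV = 45704 - 3186.810 = 42517.19 kJ/kg


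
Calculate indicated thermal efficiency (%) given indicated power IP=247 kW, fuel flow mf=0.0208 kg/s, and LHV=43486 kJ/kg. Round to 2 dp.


eta_ith = (IP / (mf * LHV)) * 100
Denominator = 0.0208 * 43486 = 904.5088 kW
eta_ith = (247 / 904.5088) * 100 = 27.31%


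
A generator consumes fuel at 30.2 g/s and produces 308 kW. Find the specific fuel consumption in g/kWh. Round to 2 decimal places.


SFC = (mf / BP) * 3600
Rate = 30.2 / 308 = 0.098052 g/(s*kW)
SFC = 0.098052 * 3600 = 352.99 g/kWh


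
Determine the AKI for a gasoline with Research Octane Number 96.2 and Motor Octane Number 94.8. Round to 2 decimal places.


AKI = (RON + MON) / 2
AKI = (96.2 + 94.8) / 2
AKI = 191.0 / 2 = 95.50


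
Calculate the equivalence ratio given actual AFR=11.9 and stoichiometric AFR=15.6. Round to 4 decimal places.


phi = AFR_stoich / AFR_actual
phi = 15.6 / 11.9 = 1.3109


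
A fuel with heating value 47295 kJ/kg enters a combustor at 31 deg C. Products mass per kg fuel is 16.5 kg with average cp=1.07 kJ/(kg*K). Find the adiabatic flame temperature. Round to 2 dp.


T_ad = T_in + Hc / (m_p * cp)
Denominator = 16.5 * 1.07 = 17.6550
Temperature rise = 47295 / 17.6550 = 2678.84 K
T_ad = 31 + 2678.84 = 2709.84 deg C


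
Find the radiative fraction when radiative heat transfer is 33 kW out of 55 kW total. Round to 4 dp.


f_rad = Q_rad / Q_total
f_rad = 33 / 55 = 0.6000


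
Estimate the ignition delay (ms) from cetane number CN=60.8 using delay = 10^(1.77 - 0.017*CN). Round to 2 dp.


delay = 10^(1.77 - 0.017*CN)
Exponent = 1.77 - 0.017*60.8 = 0.7364
delay = 10^0.7364 = 5.45 ms


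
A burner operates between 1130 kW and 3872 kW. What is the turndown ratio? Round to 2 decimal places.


TDR = Q_max / Q_min
TDR = 3872 / 1130 = 3.43


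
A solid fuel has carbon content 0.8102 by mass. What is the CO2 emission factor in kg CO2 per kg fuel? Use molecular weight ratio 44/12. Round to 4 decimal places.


EF = C_frac * (M_CO2 / M_C)
EF = 0.8102 * (44/12)
EF = 0.8102 * 3.666667 = 2.9707 kg_CO2/kg_fuel


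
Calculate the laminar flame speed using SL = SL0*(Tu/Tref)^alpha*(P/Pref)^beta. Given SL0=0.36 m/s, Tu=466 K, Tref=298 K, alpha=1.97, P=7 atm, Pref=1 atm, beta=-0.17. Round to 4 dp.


SL = SL0 * (Tu/Tref)^alpha * (P/Pref)^beta
T ratio = 466/298 = 1.56375839
(T ratio)^alpha = 1.56375839^1.97 = 2.412761
(P/Pref)^beta = 7^(-0.17) = 0.718345
SL = 0.36 * 2.412761 * 0.718345 = 0.6240 m/s


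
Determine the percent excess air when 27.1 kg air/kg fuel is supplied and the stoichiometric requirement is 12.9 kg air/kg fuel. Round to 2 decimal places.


Excess air = actual - stoichiometric = 27.1 - 12.9 = 14.20 kg/kg fuel
Excess air % = (excess / stoich) * 100 = (14.20 / 12.9) * 100 = 110.08%


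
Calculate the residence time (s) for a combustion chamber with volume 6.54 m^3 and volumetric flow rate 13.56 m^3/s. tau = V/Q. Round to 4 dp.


tau = V / Q_flow
tau = 6.54 / 13.56 = 0.4823 s


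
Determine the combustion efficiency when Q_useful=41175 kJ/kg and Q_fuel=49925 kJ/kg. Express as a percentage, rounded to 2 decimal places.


Efficiency = (Q_useful / Q_fuel) * 100
Efficiency = (41175 / 49925) * 100
Efficiency = 0.8247 * 100 = 82.47%


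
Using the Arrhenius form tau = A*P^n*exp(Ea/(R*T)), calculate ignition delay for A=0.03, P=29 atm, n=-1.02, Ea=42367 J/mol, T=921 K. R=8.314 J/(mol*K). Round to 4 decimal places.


tau = A * P^n * exp(Ea/(R*T))
P^n = 29^(-1.02) = 0.03223696
Ea/(R*T) = 42367/(8.314*921) = 5.532967
exp(Ea/(R*T)) = 252.893076
tau = 0.03 * 0.03223696 * 252.893076 = 0.2446 ms


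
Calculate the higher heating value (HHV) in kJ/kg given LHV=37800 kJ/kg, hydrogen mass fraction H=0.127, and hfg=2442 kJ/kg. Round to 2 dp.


HHV = LHV + hfg * 9 * H
Water addition = 2442 * 9 * 0.127 = 2791.206 kJ/kg
HHV = 37800 + 2791.206 = 40591.21 kJ/kg


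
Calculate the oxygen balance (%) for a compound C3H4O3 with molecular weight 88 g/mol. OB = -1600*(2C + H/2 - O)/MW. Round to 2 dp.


OB = -1600 * (2C + H/2 - O) / MW
Inner = 2*3 + 4/2 - 3 = 5.00
OB = -1600 * 5.00 / 88 = -90.91%


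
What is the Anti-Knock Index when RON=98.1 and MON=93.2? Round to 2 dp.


AKI = (RON + MON) / 2
AKI = (98.1 + 93.2) / 2
AKI = 191.3 / 2 = 95.65


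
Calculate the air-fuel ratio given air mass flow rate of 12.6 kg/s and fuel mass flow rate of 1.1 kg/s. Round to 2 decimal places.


AFR = m_air / m_fuel
AFR = 12.6 / 1.1 = 11.45


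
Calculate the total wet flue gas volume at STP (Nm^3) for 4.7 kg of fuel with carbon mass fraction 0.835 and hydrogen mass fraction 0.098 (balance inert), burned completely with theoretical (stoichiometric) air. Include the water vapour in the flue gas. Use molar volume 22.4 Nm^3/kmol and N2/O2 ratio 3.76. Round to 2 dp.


Per kg fuel: CO2 = (C/12 kmol)*22.4 = (0.835/12)*22.4 = 1.55867 Nm^3
Per kg fuel: H2O = (H/2 kmol)*22.4 = (0.098/2)*22.4 = 1.09760 Nm^3
O2 needed per kg fuel = C/12 + H/4 = 0.835/12 + 0.098/4 = 0.09408333 kmol
Per kg fuel: N2 = O2*3.76*22.4 = 0.09408333*3.76*22.4 = 7.92407 Nm^3
Total per kg = 1.55867 + 1.09760 + 7.92407 = 10.58034 Nm^3
Total = 10.58034 * 4.7 = 49.73 Nm^3


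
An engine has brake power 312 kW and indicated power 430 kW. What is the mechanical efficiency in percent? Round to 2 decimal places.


eta_mech = (BP / IP) * 100
Ratio = 312 / 430 = 0.7256
eta_mech = 0.7256 * 100 = 72.56%


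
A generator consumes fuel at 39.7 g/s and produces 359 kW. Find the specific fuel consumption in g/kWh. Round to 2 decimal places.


SFC = (mf / BP) * 3600
Rate = 39.7 / 359 = 0.110585 g/(s*kW)
SFC = 0.110585 * 3600 = 398.11 g/kWh


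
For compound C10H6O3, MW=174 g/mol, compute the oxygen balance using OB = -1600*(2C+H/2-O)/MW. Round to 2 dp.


OB = -1600 * (2C + H/2 - O) / MW
Inner = 2*10 + 6/2 - 3 = 20.00
OB = -1600 * 20.00 / 174 = -183.91%


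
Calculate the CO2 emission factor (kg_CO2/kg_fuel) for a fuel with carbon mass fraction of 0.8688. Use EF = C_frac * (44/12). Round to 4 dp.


EF = C_frac * (M_CO2 / M_C)
EF = 0.8688 * (44/12)
EF = 0.8688 * 3.666667 = 3.1856 kg_CO2/kg_fuel


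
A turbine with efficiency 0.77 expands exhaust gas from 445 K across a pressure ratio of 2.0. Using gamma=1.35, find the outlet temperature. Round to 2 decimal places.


T_out = T_in * (1 - eta * (1 - PR^(-(gamma-1)/gamma)))
Exponent = -(1.35-1)/1.35 = -0.25925926
PR^exp = 2.0^(-0.25925926) = 0.83551680
Factor = 1 - 0.77*(1 - 0.83551680) = 0.87334794
T_out = 445 * 0.87334794 = 388.64 K


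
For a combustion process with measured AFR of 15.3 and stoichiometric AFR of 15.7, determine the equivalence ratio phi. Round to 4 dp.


phi = AFR_stoich / AFR_actual
phi = 15.7 / 15.3 = 1.0261


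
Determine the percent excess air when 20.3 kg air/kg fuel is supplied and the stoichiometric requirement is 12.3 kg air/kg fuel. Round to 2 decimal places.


Excess air = actual - stoichiometric = 20.3 - 12.3 = 8.00 kg/kg fuel
Excess air % = (excess / stoich) * 100 = (8.00 / 12.3) * 100 = 65.04%


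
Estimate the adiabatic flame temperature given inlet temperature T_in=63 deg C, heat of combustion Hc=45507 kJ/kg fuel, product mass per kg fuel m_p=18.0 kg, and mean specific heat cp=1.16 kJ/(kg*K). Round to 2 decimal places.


T_ad = T_in + Hc / (m_p * cp)
Denominator = 18.0 * 1.16 = 20.8800
Temperature rise = 45507 / 20.8800 = 2179.45 K
T_ad = 63 + 2179.45 = 2242.45 deg C


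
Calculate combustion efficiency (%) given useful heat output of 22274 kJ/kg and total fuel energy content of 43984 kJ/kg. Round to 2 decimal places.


Efficiency = (Q_useful / Q_fuel) * 100
Efficiency = (22274 / 43984) * 100
Efficiency = 0.5064 * 100 = 50.64%


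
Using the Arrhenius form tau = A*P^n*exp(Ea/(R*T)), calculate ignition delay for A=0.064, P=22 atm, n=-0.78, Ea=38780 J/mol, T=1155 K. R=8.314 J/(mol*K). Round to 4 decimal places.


tau = A * P^n * exp(Ea/(R*T))
P^n = 22^(-0.78) = 0.08972435
Ea/(R*T) = 38780/(8.314*1155) = 4.038460
exp(Ea/(R*T)) = 56.738905
tau = 0.064 * 0.08972435 * 56.738905 = 0.3258 ms


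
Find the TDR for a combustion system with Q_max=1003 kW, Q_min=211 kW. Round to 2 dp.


TDR = Q_max / Q_min
TDR = 1003 / 211 = 4.75


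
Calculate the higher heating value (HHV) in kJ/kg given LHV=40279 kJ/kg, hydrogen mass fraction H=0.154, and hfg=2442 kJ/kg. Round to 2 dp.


HHV = LHV + hfg * 9 * H
Water addition = 2442 * 9 * 0.154 = 3384.612 kJ/kg
HHV = 40279 + 3384.612 = 43663.61 kJ/kg


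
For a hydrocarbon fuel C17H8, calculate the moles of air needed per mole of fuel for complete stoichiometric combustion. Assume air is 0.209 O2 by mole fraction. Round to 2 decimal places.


Balanced combustion: C17H8 + 19 O2 -> 17 CO2 + 4 H2O
O2 needed = C + H/4 = 17 + 8/4 = 19.00 moles
Air moles = O2 / 0.209 = 19.00 / 0.209 = 90.91 moles air


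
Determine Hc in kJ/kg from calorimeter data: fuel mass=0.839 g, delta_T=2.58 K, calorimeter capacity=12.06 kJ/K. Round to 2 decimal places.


Hc = C_cal * delta_T / m_fuel
Q_released = 12.06 * 2.58 = 31.1148 kJ
m_fuel = 0.839 g = 0.839/1000 kg = 0.000839 kg
Hc = 31.1148 / 0.000839 = 37085.58 kJ/kg


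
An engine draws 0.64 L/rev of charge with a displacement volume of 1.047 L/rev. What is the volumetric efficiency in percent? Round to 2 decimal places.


eta_v = (V_actual / V_disp) * 100
Ratio = 0.64 / 1.047 = 0.6113
eta_v = 0.6113 * 100 = 61.13%


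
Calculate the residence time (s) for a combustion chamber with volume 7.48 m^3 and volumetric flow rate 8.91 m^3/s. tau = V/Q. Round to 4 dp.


tau = V / Q_flow
tau = 7.48 / 8.91 = 0.8395 s


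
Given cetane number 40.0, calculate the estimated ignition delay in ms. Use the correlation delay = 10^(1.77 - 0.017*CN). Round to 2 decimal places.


delay = 10^(1.77 - 0.017*CN)
Exponent = 1.77 - 0.017*40.0 = 1.0900
delay = 10^1.0900 = 12.30 ms


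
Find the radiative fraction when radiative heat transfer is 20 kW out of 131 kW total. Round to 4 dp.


f_rad = Q_rad / Q_total
f_rad = 20 / 131 = 0.1527


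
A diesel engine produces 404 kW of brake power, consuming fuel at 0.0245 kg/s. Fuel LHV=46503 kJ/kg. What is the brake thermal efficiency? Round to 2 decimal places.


eta_BTE = (BP / (mf * LHV)) * 100
Denominator = 0.0245 * 46503 = 1139.3235 kW
eta_BTE = (404 / 1139.3235) * 100 = 35.46%


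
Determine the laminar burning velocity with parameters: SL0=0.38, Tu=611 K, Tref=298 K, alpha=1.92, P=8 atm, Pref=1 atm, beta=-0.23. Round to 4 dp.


SL = SL0 * (Tu/Tref)^alpha * (P/Pref)^beta
T ratio = 611/298 = 2.05033557
(T ratio)^alpha = 2.05033557^1.92 = 3.969208
(P/Pref)^beta = 8^(-0.23) = 0.619854
SL = 0.38 * 3.969208 * 0.619854 = 0.9349 m/s


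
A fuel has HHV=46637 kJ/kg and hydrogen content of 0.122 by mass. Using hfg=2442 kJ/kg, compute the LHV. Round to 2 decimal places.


LHV = HHV - hfg * 9 * H
Water correction = 2442 * 9 * 0.122 = 2681.316 kJ/kg
LHV = 46637 - 2681.316 = 43955.68 kJ/kg


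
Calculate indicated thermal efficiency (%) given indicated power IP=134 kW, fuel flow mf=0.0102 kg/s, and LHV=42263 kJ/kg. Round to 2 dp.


eta_ith = (IP / (mf * LHV)) * 100
Denominator = 0.0102 * 42263 = 431.0826 kW
eta_ith = (134 / 431.0826) * 100 = 31.08%


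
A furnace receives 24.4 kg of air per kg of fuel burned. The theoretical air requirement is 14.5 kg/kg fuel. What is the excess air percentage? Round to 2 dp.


Excess air = actual - stoichiometric = 24.4 - 14.5 = 9.90 kg/kg fuel
Excess air % = (excess / stoich) * 100 = (9.90 / 14.5) * 100 = 68.28%


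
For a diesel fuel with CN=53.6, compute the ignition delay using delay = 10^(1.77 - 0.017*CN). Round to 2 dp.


delay = 10^(1.77 - 0.017*CN)
Exponent = 1.77 - 0.017*53.6 = 0.8588
delay = 10^0.8588 = 7.22 ms


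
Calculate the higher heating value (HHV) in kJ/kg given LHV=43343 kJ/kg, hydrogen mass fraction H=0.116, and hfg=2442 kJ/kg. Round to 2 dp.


HHV = LHV + hfg * 9 * H
Water addition = 2442 * 9 * 0.116 = 2549.448 kJ/kg
HHV = 43343 + 2549.448 = 45892.45 kJ/kg


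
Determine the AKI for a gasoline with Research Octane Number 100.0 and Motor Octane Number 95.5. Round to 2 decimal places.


AKI = (RON + MON) / 2
AKI = (100.0 + 95.5) / 2
AKI = 195.5 / 2 = 97.75


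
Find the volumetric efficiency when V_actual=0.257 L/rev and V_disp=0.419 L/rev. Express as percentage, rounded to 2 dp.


eta_v = (V_actual / V_disp) * 100
Ratio = 0.257 / 0.419 = 0.6134
eta_v = 0.6134 * 100 = 61.34%


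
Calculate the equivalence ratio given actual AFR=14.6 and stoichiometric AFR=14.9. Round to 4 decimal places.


phi = AFR_stoich / AFR_actual
phi = 14.9 / 14.6 = 1.0205


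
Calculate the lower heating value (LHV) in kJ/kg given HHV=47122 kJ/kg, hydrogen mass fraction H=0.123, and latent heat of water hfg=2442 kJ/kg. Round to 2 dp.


LHV = HHV - hfg * 9 * H
Water correction = 2442 * 9 * 0.123 = 2703.294 kJ/kg
LHV = 47122 - 2703.294 = 44418.71 kJ/kg


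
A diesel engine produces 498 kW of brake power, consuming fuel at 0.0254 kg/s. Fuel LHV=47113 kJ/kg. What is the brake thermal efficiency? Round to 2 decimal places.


eta_BTE = (BP / (mf * LHV)) * 100
Denominator = 0.0254 * 47113 = 1196.6702 kW
eta_BTE = (498 / 1196.6702) * 100 = 41.62%


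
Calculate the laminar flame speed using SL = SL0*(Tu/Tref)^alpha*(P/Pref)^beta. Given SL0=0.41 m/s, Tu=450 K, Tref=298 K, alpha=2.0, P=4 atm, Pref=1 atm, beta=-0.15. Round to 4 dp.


SL = SL0 * (Tu/Tref)^alpha * (P/Pref)^beta
T ratio = 450/298 = 1.51006711
(T ratio)^alpha = 1.51006711^2.0 = 2.280303
(P/Pref)^beta = 4^(-0.15) = 0.812252
SL = 0.41 * 2.280303 * 0.812252 = 0.7594 m/s


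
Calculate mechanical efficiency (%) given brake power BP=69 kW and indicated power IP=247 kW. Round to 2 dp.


eta_mech = (BP / IP) * 100
Ratio = 69 / 247 = 0.2794
eta_mech = 0.2794 * 100 = 27.94%


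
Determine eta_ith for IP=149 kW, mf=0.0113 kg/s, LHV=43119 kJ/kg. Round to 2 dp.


eta_ith = (IP / (mf * LHV)) * 100
Denominator = 0.0113 * 43119 = 487.2447 kW
eta_ith = (149 / 487.2447) * 100 = 30.58%


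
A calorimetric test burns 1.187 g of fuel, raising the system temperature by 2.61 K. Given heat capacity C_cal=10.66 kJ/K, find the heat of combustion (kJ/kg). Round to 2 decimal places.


Hc = C_cal * delta_T / m_fuel
Q_released = 10.66 * 2.61 = 27.8226 kJ
m_fuel = 1.187 g = 1.187/1000 kg = 0.001187 kg
Hc = 27.8226 / 0.001187 = 23439.43 kJ/kg


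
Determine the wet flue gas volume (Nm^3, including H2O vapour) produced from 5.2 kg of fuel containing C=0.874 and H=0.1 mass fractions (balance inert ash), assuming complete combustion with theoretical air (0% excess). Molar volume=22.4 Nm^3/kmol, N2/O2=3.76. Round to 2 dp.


Per kg fuel: CO2 = (C/12 kmol)*22.4 = (0.874/12)*22.4 = 1.63147 Nm^3
Per kg fuel: H2O = (H/2 kmol)*22.4 = (0.1/2)*22.4 = 1.12000 Nm^3
O2 needed per kg fuel = C/12 + H/4 = 0.874/12 + 0.1/4 = 0.09783333 kmol
Per kg fuel: N2 = O2*3.76*22.4 = 0.09783333*3.76*22.4 = 8.23991 Nm^3
Total per kg = 1.63147 + 1.12000 + 8.23991 = 10.99138 Nm^3
Total = 10.99138 * 5.2 = 57.16 Nm^3


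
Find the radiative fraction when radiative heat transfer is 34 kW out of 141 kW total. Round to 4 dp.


f_rad = Q_rad / Q_total
f_rad = 34 / 141 = 0.2411


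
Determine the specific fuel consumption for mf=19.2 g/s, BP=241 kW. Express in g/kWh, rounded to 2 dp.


SFC = (mf / BP) * 3600
Rate = 19.2 / 241 = 0.079668 g/(s*kW)
SFC = 0.079668 * 3600 = 286.80 g/kWh


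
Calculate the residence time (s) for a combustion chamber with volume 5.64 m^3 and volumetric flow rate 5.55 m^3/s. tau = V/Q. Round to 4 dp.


tau = V / Q_flow
tau = 5.64 / 5.55 = 1.0162 s


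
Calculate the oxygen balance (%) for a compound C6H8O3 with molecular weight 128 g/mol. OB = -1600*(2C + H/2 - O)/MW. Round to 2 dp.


OB = -1600 * (2C + H/2 - O) / MW
Inner = 2*6 + 8/2 - 3 = 13.00
OB = -1600 * 13.00 / 128 = -162.50%


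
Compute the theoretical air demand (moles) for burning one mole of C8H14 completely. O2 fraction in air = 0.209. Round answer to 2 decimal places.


Balanced combustion: C8H14 + 11.5 O2 -> 8 CO2 + 7 H2O
O2 needed = C + H/4 = 8 + 14/4 = 11.50 moles
Air moles = O2 / 0.209 = 11.50 / 0.209 = 55.02 moles air


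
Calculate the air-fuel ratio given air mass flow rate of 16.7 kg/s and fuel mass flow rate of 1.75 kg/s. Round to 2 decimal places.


AFR = m_air / m_fuel
AFR = 16.7 / 1.75 = 9.54


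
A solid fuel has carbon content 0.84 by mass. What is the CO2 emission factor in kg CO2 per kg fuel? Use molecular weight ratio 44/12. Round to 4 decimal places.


EF = C_frac * (M_CO2 / M_C)
EF = 0.84 * (44/12)
EF = 0.84 * 3.666667 = 3.0800 kg_CO2/kg_fuel
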